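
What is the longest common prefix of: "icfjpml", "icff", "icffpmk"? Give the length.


Words: icfjpml, icff, icffpmk
  Position 0: all 'i' => match
  Position 1: all 'c' => match
  Position 2: all 'f' => match
  Position 3: ('j', 'f', 'f') => mismatch, stop
LCP = "icf" (length 3)

3


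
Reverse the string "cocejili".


Input: cocejili
Reading characters right to left:
  Position 7: 'i'
  Position 6: 'l'
  Position 5: 'i'
  Position 4: 'j'
  Position 3: 'e'
  Position 2: 'c'
  Position 1: 'o'
  Position 0: 'c'
Reversed: ilijecoc

ilijecoc


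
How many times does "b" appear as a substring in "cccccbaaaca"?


Searching for "b" in "cccccbaaaca"
Scanning each position:
  Position 0: "c" => no
  Position 1: "c" => no
  Position 2: "c" => no
  Position 3: "c" => no
  Position 4: "c" => no
  Position 5: "b" => MATCH
  Position 6: "a" => no
  Position 7: "a" => no
  Position 8: "a" => no
  Position 9: "c" => no
  Position 10: "a" => no
Total occurrences: 1

1


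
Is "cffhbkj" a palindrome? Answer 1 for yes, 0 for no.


Input: cffhbkj
Reversed: jkbhffc
  Compare pos 0 ('c') with pos 6 ('j'): MISMATCH
  Compare pos 1 ('f') with pos 5 ('k'): MISMATCH
  Compare pos 2 ('f') with pos 4 ('b'): MISMATCH
Result: not a palindrome

0


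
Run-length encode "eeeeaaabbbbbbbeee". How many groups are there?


Input: eeeeaaabbbbbbbeee
Scanning for consecutive runs:
  Group 1: 'e' x 4 (positions 0-3)
  Group 2: 'a' x 3 (positions 4-6)
  Group 3: 'b' x 7 (positions 7-13)
  Group 4: 'e' x 3 (positions 14-16)
Total groups: 4

4


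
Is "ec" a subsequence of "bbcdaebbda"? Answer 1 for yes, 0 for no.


Check if "ec" is a subsequence of "bbcdaebbda"
Greedy scan:
  Position 0 ('b'): no match needed
  Position 1 ('b'): no match needed
  Position 2 ('c'): no match needed
  Position 3 ('d'): no match needed
  Position 4 ('a'): no match needed
  Position 5 ('e'): matches sub[0] = 'e'
  Position 6 ('b'): no match needed
  Position 7 ('b'): no match needed
  Position 8 ('d'): no match needed
  Position 9 ('a'): no match needed
Only matched 1/2 characters => not a subsequence

0


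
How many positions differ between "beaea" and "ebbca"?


Comparing "beaea" and "ebbca" position by position:
  Position 0: 'b' vs 'e' => DIFFER
  Position 1: 'e' vs 'b' => DIFFER
  Position 2: 'a' vs 'b' => DIFFER
  Position 3: 'e' vs 'c' => DIFFER
  Position 4: 'a' vs 'a' => same
Positions that differ: 4

4


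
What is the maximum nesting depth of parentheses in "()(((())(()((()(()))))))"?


Input: "()(((())(()((()(()))))))"
Tracking depth:
  Position 0 '(': depth becomes 1
  Position 1 ')': depth becomes 0
  Position 2 '(': depth becomes 1
  Position 3 '(': depth becomes 2
  Position 4 '(': depth becomes 3
  Position 5 '(': depth becomes 4
  Position 6 ')': depth becomes 3
  Position 7 ')': depth becomes 2
  Position 8 '(': depth becomes 3
  Position 9 '(': depth becomes 4
  Position 10 ')': depth becomes 3
  Position 11 '(': depth becomes 4
  Position 12 '(': depth becomes 5
  Position 13 '(': depth becomes 6
  Position 14 ')': depth becomes 5
  Position 15 '(': depth becomes 6
  Position 16 '(': depth becomes 7
  Position 17 ')': depth becomes 6
  Position 18 ')': depth becomes 5
  Position 19 ')': depth becomes 4
  Position 20 ')': depth becomes 3
  Position 21 ')': depth becomes 2
  Position 22 ')': depth becomes 1
  Position 23 ')': depth becomes 0
Maximum depth reached: 7

7


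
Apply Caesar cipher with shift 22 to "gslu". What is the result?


Caesar cipher: shift "gslu" by 22
  'g' (pos 6) + 22 = pos 2 = 'c'
  's' (pos 18) + 22 = pos 14 = 'o'
  'l' (pos 11) + 22 = pos 7 = 'h'
  'u' (pos 20) + 22 = pos 16 = 'q'
Result: cohq

cohq


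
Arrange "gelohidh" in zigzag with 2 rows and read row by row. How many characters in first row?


Zigzag "gelohidh" into 2 rows:
Placing characters:
  'g' => row 0
  'e' => row 1
  'l' => row 0
  'o' => row 1
  'h' => row 0
  'i' => row 1
  'd' => row 0
  'h' => row 1
Rows:
  Row 0: "glhd"
  Row 1: "eoih"
First row length: 4

4


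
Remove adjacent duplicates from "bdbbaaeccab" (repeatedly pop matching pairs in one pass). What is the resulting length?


Input: bdbbaaeccab
Stack-based adjacent duplicate removal:
  Read 'b': push. Stack: b
  Read 'd': push. Stack: bd
  Read 'b': push. Stack: bdb
  Read 'b': matches stack top 'b' => pop. Stack: bd
  Read 'a': push. Stack: bda
  Read 'a': matches stack top 'a' => pop. Stack: bd
  Read 'e': push. Stack: bde
  Read 'c': push. Stack: bdec
  Read 'c': matches stack top 'c' => pop. Stack: bde
  Read 'a': push. Stack: bdea
  Read 'b': push. Stack: bdeab
Final stack: "bdeab" (length 5)

5


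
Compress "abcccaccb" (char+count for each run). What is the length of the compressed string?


Input: abcccaccb
Runs:
  'a' x 1 => "a1"
  'b' x 1 => "b1"
  'c' x 3 => "c3"
  'a' x 1 => "a1"
  'c' x 2 => "c2"
  'b' x 1 => "b1"
Compressed: "a1b1c3a1c2b1"
Compressed length: 12

12


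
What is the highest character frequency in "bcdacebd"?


Input: bcdacebd
Character counts:
  'a': 1
  'b': 2
  'c': 2
  'd': 2
  'e': 1
Maximum frequency: 2

2


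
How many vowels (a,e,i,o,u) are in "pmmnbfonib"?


Input: pmmnbfonib
Checking each character:
  'p' at position 0: consonant
  'm' at position 1: consonant
  'm' at position 2: consonant
  'n' at position 3: consonant
  'b' at position 4: consonant
  'f' at position 5: consonant
  'o' at position 6: vowel (running total: 1)
  'n' at position 7: consonant
  'i' at position 8: vowel (running total: 2)
  'b' at position 9: consonant
Total vowels: 2

2


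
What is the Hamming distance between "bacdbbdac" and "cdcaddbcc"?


Comparing "bacdbbdac" and "cdcaddbcc" position by position:
  Position 0: 'b' vs 'c' => differ
  Position 1: 'a' vs 'd' => differ
  Position 2: 'c' vs 'c' => same
  Position 3: 'd' vs 'a' => differ
  Position 4: 'b' vs 'd' => differ
  Position 5: 'b' vs 'd' => differ
  Position 6: 'd' vs 'b' => differ
  Position 7: 'a' vs 'c' => differ
  Position 8: 'c' vs 'c' => same
Total differences (Hamming distance): 7

7


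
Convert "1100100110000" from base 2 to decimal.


Input: "1100100110000" in base 2
Positional expansion:
  Digit '1' (value 1) x 2^12 = 4096
  Digit '1' (value 1) x 2^11 = 2048
  Digit '0' (value 0) x 2^10 = 0
  Digit '0' (value 0) x 2^9 = 0
  Digit '1' (value 1) x 2^8 = 256
  Digit '0' (value 0) x 2^7 = 0
  Digit '0' (value 0) x 2^6 = 0
  Digit '1' (value 1) x 2^5 = 32
  Digit '1' (value 1) x 2^4 = 16
  Digit '0' (value 0) x 2^3 = 0
  Digit '0' (value 0) x 2^2 = 0
  Digit '0' (value 0) x 2^1 = 0
  Digit '0' (value 0) x 2^0 = 0
Sum = 6448

6448


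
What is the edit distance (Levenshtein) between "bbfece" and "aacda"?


Computing edit distance: "bbfece" -> "aacda"
DP table:
           a    a    c    d    a
      0    1    2    3    4    5
  b   1    1    2    3    4    5
  b   2    2    2    3    4    5
  f   3    3    3    3    4    5
  e   4    4    4    4    4    5
  c   5    5    5    4    5    5
  e   6    6    6    5    5    6
Edit distance = dp[6][5] = 6

6


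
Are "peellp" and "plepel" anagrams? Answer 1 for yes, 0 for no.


Strings: "peellp", "plepel"
Sorted first:  eellpp
Sorted second: eellpp
Sorted forms match => anagrams

1


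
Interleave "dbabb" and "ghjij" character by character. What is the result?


Interleaving "dbabb" and "ghjij":
  Position 0: 'd' from first, 'g' from second => "dg"
  Position 1: 'b' from first, 'h' from second => "bh"
  Position 2: 'a' from first, 'j' from second => "aj"
  Position 3: 'b' from first, 'i' from second => "bi"
  Position 4: 'b' from first, 'j' from second => "bj"
Result: dgbhajbibj

dgbhajbibj


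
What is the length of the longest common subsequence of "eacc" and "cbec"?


LCS of "eacc" and "cbec"
DP table:
           c    b    e    c
      0    0    0    0    0
  e   0    0    0    1    1
  a   0    0    0    1    1
  c   0    1    1    1    2
  c   0    1    1    1    2
LCS length = dp[4][4] = 2

2


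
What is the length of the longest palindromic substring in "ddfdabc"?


Input: "ddfdabc"
Checking substrings for palindromes:
  [1:4] "dfd" (len 3) => palindrome
  [0:2] "dd" (len 2) => palindrome
Longest palindromic substring: "dfd" with length 3

3


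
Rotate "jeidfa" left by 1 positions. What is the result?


Input: "jeidfa", rotate left by 1
First 1 characters: "j"
Remaining characters: "eidfa"
Concatenate remaining + first: "eidfa" + "j" = "eidfaj"

eidfaj


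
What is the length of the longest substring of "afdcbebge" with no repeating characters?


Input: "afdcbebge"
Sliding window (track last position of each char):
  Position 0 ('a'): window [0,0] length 1 -- new best
  Position 1 ('f'): window [0,1] length 2 -- new best
  Position 2 ('d'): window [0,2] length 3 -- new best
  Position 3 ('c'): window [0,3] length 4 -- new best
  Position 4 ('b'): window [0,4] length 5 -- new best
  Position 5 ('e'): window [0,5] length 6 -- new best
  Position 6 ('b'): repeat (last at 4), move window start to 5
  Position 6 ('b'): window [5,6] length 2
  Position 7 ('g'): window [5,7] length 3
  Position 8 ('e'): repeat (last at 5), move window start to 6
  Position 8 ('e'): window [6,8] length 3
Longest substring with no repeats: "afdcbe" with length 6

6


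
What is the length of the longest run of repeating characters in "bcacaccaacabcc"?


Input: "bcacaccaacabcc"
Scanning for longest run:
  Position 1 ('c'): new char, reset run to 1
  Position 2 ('a'): new char, reset run to 1
  Position 3 ('c'): new char, reset run to 1
  Position 4 ('a'): new char, reset run to 1
  Position 5 ('c'): new char, reset run to 1
  Position 6 ('c'): continues run of 'c', length=2
  Position 7 ('a'): new char, reset run to 1
  Position 8 ('a'): continues run of 'a', length=2
  Position 9 ('c'): new char, reset run to 1
  Position 10 ('a'): new char, reset run to 1
  Position 11 ('b'): new char, reset run to 1
  Position 12 ('c'): new char, reset run to 1
  Position 13 ('c'): continues run of 'c', length=2
Longest run: 'c' with length 2

2


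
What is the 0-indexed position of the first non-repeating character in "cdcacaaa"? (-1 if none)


Input: cdcacaaa
Character frequencies:
  'a': 4
  'c': 3
  'd': 1
Scanning left to right for freq == 1:
  Position 0 ('c'): freq=3, skip
  Position 1 ('d'): unique! => answer = 1

1


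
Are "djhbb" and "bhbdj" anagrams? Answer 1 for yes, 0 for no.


Strings: "djhbb", "bhbdj"
Sorted first:  bbdhj
Sorted second: bbdhj
Sorted forms match => anagrams

1


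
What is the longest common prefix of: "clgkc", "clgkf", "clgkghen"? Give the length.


Words: clgkc, clgkf, clgkghen
  Position 0: all 'c' => match
  Position 1: all 'l' => match
  Position 2: all 'g' => match
  Position 3: all 'k' => match
  Position 4: ('c', 'f', 'g') => mismatch, stop
LCP = "clgk" (length 4)

4


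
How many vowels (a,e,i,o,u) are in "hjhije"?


Input: hjhije
Checking each character:
  'h' at position 0: consonant
  'j' at position 1: consonant
  'h' at position 2: consonant
  'i' at position 3: vowel (running total: 1)
  'j' at position 4: consonant
  'e' at position 5: vowel (running total: 2)
Total vowels: 2

2


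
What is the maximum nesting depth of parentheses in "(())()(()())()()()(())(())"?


Input: "(())()(()())()()()(())(())"
Tracking depth:
  Position 0 '(': depth becomes 1
  Position 1 '(': depth becomes 2
  Position 2 ')': depth becomes 1
  Position 3 ')': depth becomes 0
  Position 4 '(': depth becomes 1
  Position 5 ')': depth becomes 0
  Position 6 '(': depth becomes 1
  Position 7 '(': depth becomes 2
  Position 8 ')': depth becomes 1
  Position 9 '(': depth becomes 2
  Position 10 ')': depth becomes 1
  Position 11 ')': depth becomes 0
  Position 12 '(': depth becomes 1
  Position 13 ')': depth becomes 0
  Position 14 '(': depth becomes 1
  Position 15 ')': depth becomes 0
  Position 16 '(': depth becomes 1
  Position 17 ')': depth becomes 0
  Position 18 '(': depth becomes 1
  Position 19 '(': depth becomes 2
  Position 20 ')': depth becomes 1
  Position 21 ')': depth becomes 0
  Position 22 '(': depth becomes 1
  Position 23 '(': depth becomes 2
  Position 24 ')': depth becomes 1
  Position 25 ')': depth becomes 0
Maximum depth reached: 2

2


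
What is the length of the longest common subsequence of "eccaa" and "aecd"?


LCS of "eccaa" and "aecd"
DP table:
           a    e    c    d
      0    0    0    0    0
  e   0    0    1    1    1
  c   0    0    1    2    2
  c   0    0    1    2    2
  a   0    1    1    2    2
  a   0    1    1    2    2
LCS length = dp[5][4] = 2

2


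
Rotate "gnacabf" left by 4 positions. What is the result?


Input: "gnacabf", rotate left by 4
First 4 characters: "gnac"
Remaining characters: "abf"
Concatenate remaining + first: "abf" + "gnac" = "abfgnac"

abfgnac


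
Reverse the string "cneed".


Input: cneed
Reading characters right to left:
  Position 4: 'd'
  Position 3: 'e'
  Position 2: 'e'
  Position 1: 'n'
  Position 0: 'c'
Reversed: deenc

deenc


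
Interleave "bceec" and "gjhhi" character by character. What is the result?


Interleaving "bceec" and "gjhhi":
  Position 0: 'b' from first, 'g' from second => "bg"
  Position 1: 'c' from first, 'j' from second => "cj"
  Position 2: 'e' from first, 'h' from second => "eh"
  Position 3: 'e' from first, 'h' from second => "eh"
  Position 4: 'c' from first, 'i' from second => "ci"
Result: bgcjehehci

bgcjehehci


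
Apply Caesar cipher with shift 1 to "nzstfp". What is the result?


Caesar cipher: shift "nzstfp" by 1
  'n' (pos 13) + 1 = pos 14 = 'o'
  'z' (pos 25) + 1 = pos 0 = 'a'
  's' (pos 18) + 1 = pos 19 = 't'
  't' (pos 19) + 1 = pos 20 = 'u'
  'f' (pos 5) + 1 = pos 6 = 'g'
  'p' (pos 15) + 1 = pos 16 = 'q'
Result: oatugq

oatugq


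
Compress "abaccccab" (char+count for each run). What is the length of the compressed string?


Input: abaccccab
Runs:
  'a' x 1 => "a1"
  'b' x 1 => "b1"
  'a' x 1 => "a1"
  'c' x 4 => "c4"
  'a' x 1 => "a1"
  'b' x 1 => "b1"
Compressed: "a1b1a1c4a1b1"
Compressed length: 12

12


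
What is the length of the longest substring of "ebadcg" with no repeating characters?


Input: "ebadcg"
Sliding window (track last position of each char):
  Position 0 ('e'): window [0,0] length 1 -- new best
  Position 1 ('b'): window [0,1] length 2 -- new best
  Position 2 ('a'): window [0,2] length 3 -- new best
  Position 3 ('d'): window [0,3] length 4 -- new best
  Position 4 ('c'): window [0,4] length 5 -- new best
  Position 5 ('g'): window [0,5] length 6 -- new best
Longest substring with no repeats: "ebadcg" with length 6

6


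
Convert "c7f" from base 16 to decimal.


Input: "c7f" in base 16
Positional expansion:
  Digit 'c' (value 12) x 16^2 = 3072
  Digit '7' (value 7) x 16^1 = 112
  Digit 'f' (value 15) x 16^0 = 15
Sum = 3199

3199


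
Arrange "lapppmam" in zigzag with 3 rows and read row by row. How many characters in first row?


Zigzag "lapppmam" into 3 rows:
Placing characters:
  'l' => row 0
  'a' => row 1
  'p' => row 2
  'p' => row 1
  'p' => row 0
  'm' => row 1
  'a' => row 2
  'm' => row 1
Rows:
  Row 0: "lp"
  Row 1: "apmm"
  Row 2: "pa"
First row length: 2

2


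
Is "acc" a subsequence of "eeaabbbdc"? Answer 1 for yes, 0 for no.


Check if "acc" is a subsequence of "eeaabbbdc"
Greedy scan:
  Position 0 ('e'): no match needed
  Position 1 ('e'): no match needed
  Position 2 ('a'): matches sub[0] = 'a'
  Position 3 ('a'): no match needed
  Position 4 ('b'): no match needed
  Position 5 ('b'): no match needed
  Position 6 ('b'): no match needed
  Position 7 ('d'): no match needed
  Position 8 ('c'): matches sub[1] = 'c'
Only matched 2/3 characters => not a subsequence

0


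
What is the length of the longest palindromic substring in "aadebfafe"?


Input: "aadebfafe"
Checking substrings for palindromes:
  [5:8] "faf" (len 3) => palindrome
  [0:2] "aa" (len 2) => palindrome
Longest palindromic substring: "faf" with length 3

3


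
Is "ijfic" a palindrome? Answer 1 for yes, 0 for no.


Input: ijfic
Reversed: cifji
  Compare pos 0 ('i') with pos 4 ('c'): MISMATCH
  Compare pos 1 ('j') with pos 3 ('i'): MISMATCH
Result: not a palindrome

0


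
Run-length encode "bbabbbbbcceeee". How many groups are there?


Input: bbabbbbbcceeee
Scanning for consecutive runs:
  Group 1: 'b' x 2 (positions 0-1)
  Group 2: 'a' x 1 (positions 2-2)
  Group 3: 'b' x 5 (positions 3-7)
  Group 4: 'c' x 2 (positions 8-9)
  Group 5: 'e' x 4 (positions 10-13)
Total groups: 5

5


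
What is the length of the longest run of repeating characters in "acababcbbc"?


Input: "acababcbbc"
Scanning for longest run:
  Position 1 ('c'): new char, reset run to 1
  Position 2 ('a'): new char, reset run to 1
  Position 3 ('b'): new char, reset run to 1
  Position 4 ('a'): new char, reset run to 1
  Position 5 ('b'): new char, reset run to 1
  Position 6 ('c'): new char, reset run to 1
  Position 7 ('b'): new char, reset run to 1
  Position 8 ('b'): continues run of 'b', length=2
  Position 9 ('c'): new char, reset run to 1
Longest run: 'b' with length 2

2


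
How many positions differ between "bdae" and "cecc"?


Comparing "bdae" and "cecc" position by position:
  Position 0: 'b' vs 'c' => DIFFER
  Position 1: 'd' vs 'e' => DIFFER
  Position 2: 'a' vs 'c' => DIFFER
  Position 3: 'e' vs 'c' => DIFFER
Positions that differ: 4

4


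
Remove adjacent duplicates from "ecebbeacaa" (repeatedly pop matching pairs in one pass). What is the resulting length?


Input: ecebbeacaa
Stack-based adjacent duplicate removal:
  Read 'e': push. Stack: e
  Read 'c': push. Stack: ec
  Read 'e': push. Stack: ece
  Read 'b': push. Stack: eceb
  Read 'b': matches stack top 'b' => pop. Stack: ece
  Read 'e': matches stack top 'e' => pop. Stack: ec
  Read 'a': push. Stack: eca
  Read 'c': push. Stack: ecac
  Read 'a': push. Stack: ecaca
  Read 'a': matches stack top 'a' => pop. Stack: ecac
Final stack: "ecac" (length 4)

4


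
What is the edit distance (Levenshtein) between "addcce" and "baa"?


Computing edit distance: "addcce" -> "baa"
DP table:
           b    a    a
      0    1    2    3
  a   1    1    1    2
  d   2    2    2    2
  d   3    3    3    3
  c   4    4    4    4
  c   5    5    5    5
  e   6    6    6    6
Edit distance = dp[6][3] = 6

6


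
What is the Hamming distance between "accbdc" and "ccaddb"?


Comparing "accbdc" and "ccaddb" position by position:
  Position 0: 'a' vs 'c' => differ
  Position 1: 'c' vs 'c' => same
  Position 2: 'c' vs 'a' => differ
  Position 3: 'b' vs 'd' => differ
  Position 4: 'd' vs 'd' => same
  Position 5: 'c' vs 'b' => differ
Total differences (Hamming distance): 4

4


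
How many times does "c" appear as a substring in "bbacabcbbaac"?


Searching for "c" in "bbacabcbbaac"
Scanning each position:
  Position 0: "b" => no
  Position 1: "b" => no
  Position 2: "a" => no
  Position 3: "c" => MATCH
  Position 4: "a" => no
  Position 5: "b" => no
  Position 6: "c" => MATCH
  Position 7: "b" => no
  Position 8: "b" => no
  Position 9: "a" => no
  Position 10: "a" => no
  Position 11: "c" => MATCH
Total occurrences: 3

3


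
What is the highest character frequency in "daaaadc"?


Input: daaaadc
Character counts:
  'a': 4
  'c': 1
  'd': 2
Maximum frequency: 4

4


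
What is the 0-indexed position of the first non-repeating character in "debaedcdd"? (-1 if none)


Input: debaedcdd
Character frequencies:
  'a': 1
  'b': 1
  'c': 1
  'd': 4
  'e': 2
Scanning left to right for freq == 1:
  Position 0 ('d'): freq=4, skip
  Position 1 ('e'): freq=2, skip
  Position 2 ('b'): unique! => answer = 2

2


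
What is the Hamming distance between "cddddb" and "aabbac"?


Comparing "cddddb" and "aabbac" position by position:
  Position 0: 'c' vs 'a' => differ
  Position 1: 'd' vs 'a' => differ
  Position 2: 'd' vs 'b' => differ
  Position 3: 'd' vs 'b' => differ
  Position 4: 'd' vs 'a' => differ
  Position 5: 'b' vs 'c' => differ
Total differences (Hamming distance): 6

6


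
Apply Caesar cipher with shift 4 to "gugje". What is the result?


Caesar cipher: shift "gugje" by 4
  'g' (pos 6) + 4 = pos 10 = 'k'
  'u' (pos 20) + 4 = pos 24 = 'y'
  'g' (pos 6) + 4 = pos 10 = 'k'
  'j' (pos 9) + 4 = pos 13 = 'n'
  'e' (pos 4) + 4 = pos 8 = 'i'
Result: kykni

kykni


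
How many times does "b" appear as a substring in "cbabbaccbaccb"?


Searching for "b" in "cbabbaccbaccb"
Scanning each position:
  Position 0: "c" => no
  Position 1: "b" => MATCH
  Position 2: "a" => no
  Position 3: "b" => MATCH
  Position 4: "b" => MATCH
  Position 5: "a" => no
  Position 6: "c" => no
  Position 7: "c" => no
  Position 8: "b" => MATCH
  Position 9: "a" => no
  Position 10: "c" => no
  Position 11: "c" => no
  Position 12: "b" => MATCH
Total occurrences: 5

5


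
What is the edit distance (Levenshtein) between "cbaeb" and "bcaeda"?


Computing edit distance: "cbaeb" -> "bcaeda"
DP table:
           b    c    a    e    d    a
      0    1    2    3    4    5    6
  c   1    1    1    2    3    4    5
  b   2    1    2    2    3    4    5
  a   3    2    2    2    3    4    4
  e   4    3    3    3    2    3    4
  b   5    4    4    4    3    3    4
Edit distance = dp[5][6] = 4

4


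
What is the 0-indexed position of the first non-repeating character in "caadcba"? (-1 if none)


Input: caadcba
Character frequencies:
  'a': 3
  'b': 1
  'c': 2
  'd': 1
Scanning left to right for freq == 1:
  Position 0 ('c'): freq=2, skip
  Position 1 ('a'): freq=3, skip
  Position 2 ('a'): freq=3, skip
  Position 3 ('d'): unique! => answer = 3

3


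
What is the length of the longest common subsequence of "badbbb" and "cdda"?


LCS of "badbbb" and "cdda"
DP table:
           c    d    d    a
      0    0    0    0    0
  b   0    0    0    0    0
  a   0    0    0    0    1
  d   0    0    1    1    1
  b   0    0    1    1    1
  b   0    0    1    1    1
  b   0    0    1    1    1
LCS length = dp[6][4] = 1

1


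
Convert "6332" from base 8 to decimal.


Input: "6332" in base 8
Positional expansion:
  Digit '6' (value 6) x 8^3 = 3072
  Digit '3' (value 3) x 8^2 = 192
  Digit '3' (value 3) x 8^1 = 24
  Digit '2' (value 2) x 8^0 = 2
Sum = 3290

3290


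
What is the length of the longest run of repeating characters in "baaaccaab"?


Input: "baaaccaab"
Scanning for longest run:
  Position 1 ('a'): new char, reset run to 1
  Position 2 ('a'): continues run of 'a', length=2
  Position 3 ('a'): continues run of 'a', length=3
  Position 4 ('c'): new char, reset run to 1
  Position 5 ('c'): continues run of 'c', length=2
  Position 6 ('a'): new char, reset run to 1
  Position 7 ('a'): continues run of 'a', length=2
  Position 8 ('b'): new char, reset run to 1
Longest run: 'a' with length 3

3


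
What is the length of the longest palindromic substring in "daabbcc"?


Input: "daabbcc"
Checking substrings for palindromes:
  [1:3] "aa" (len 2) => palindrome
  [3:5] "bb" (len 2) => palindrome
  [5:7] "cc" (len 2) => palindrome
Longest palindromic substring: "aa" with length 2

2


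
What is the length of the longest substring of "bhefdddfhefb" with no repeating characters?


Input: "bhefdddfhefb"
Sliding window (track last position of each char):
  Position 0 ('b'): window [0,0] length 1 -- new best
  Position 1 ('h'): window [0,1] length 2 -- new best
  Position 2 ('e'): window [0,2] length 3 -- new best
  Position 3 ('f'): window [0,3] length 4 -- new best
  Position 4 ('d'): window [0,4] length 5 -- new best
  Position 5 ('d'): repeat (last at 4), move window start to 5
  Position 5 ('d'): window [5,5] length 1
  Position 6 ('d'): repeat (last at 5), move window start to 6
  Position 6 ('d'): window [6,6] length 1
  Position 7 ('f'): window [6,7] length 2
  Position 8 ('h'): window [6,8] length 3
  Position 9 ('e'): window [6,9] length 4
  Position 10 ('f'): repeat (last at 7), move window start to 8
  Position 10 ('f'): window [8,10] length 3
  Position 11 ('b'): window [8,11] length 4
Longest substring with no repeats: "bhefd" with length 5

5


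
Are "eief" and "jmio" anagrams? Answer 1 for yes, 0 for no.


Strings: "eief", "jmio"
Sorted first:  eefi
Sorted second: ijmo
Differ at position 0: 'e' vs 'i' => not anagrams

0


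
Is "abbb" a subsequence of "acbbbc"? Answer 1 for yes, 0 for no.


Check if "abbb" is a subsequence of "acbbbc"
Greedy scan:
  Position 0 ('a'): matches sub[0] = 'a'
  Position 1 ('c'): no match needed
  Position 2 ('b'): matches sub[1] = 'b'
  Position 3 ('b'): matches sub[2] = 'b'
  Position 4 ('b'): matches sub[3] = 'b'
  Position 5 ('c'): no match needed
All 4 characters matched => is a subsequence

1


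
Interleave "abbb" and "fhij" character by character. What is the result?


Interleaving "abbb" and "fhij":
  Position 0: 'a' from first, 'f' from second => "af"
  Position 1: 'b' from first, 'h' from second => "bh"
  Position 2: 'b' from first, 'i' from second => "bi"
  Position 3: 'b' from first, 'j' from second => "bj"
Result: afbhbibj

afbhbibj


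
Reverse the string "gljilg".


Input: gljilg
Reading characters right to left:
  Position 5: 'g'
  Position 4: 'l'
  Position 3: 'i'
  Position 2: 'j'
  Position 1: 'l'
  Position 0: 'g'
Reversed: glijlg

glijlg


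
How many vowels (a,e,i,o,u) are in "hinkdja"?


Input: hinkdja
Checking each character:
  'h' at position 0: consonant
  'i' at position 1: vowel (running total: 1)
  'n' at position 2: consonant
  'k' at position 3: consonant
  'd' at position 4: consonant
  'j' at position 5: consonant
  'a' at position 6: vowel (running total: 2)
Total vowels: 2

2


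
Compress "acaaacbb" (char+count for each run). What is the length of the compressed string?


Input: acaaacbb
Runs:
  'a' x 1 => "a1"
  'c' x 1 => "c1"
  'a' x 3 => "a3"
  'c' x 1 => "c1"
  'b' x 2 => "b2"
Compressed: "a1c1a3c1b2"
Compressed length: 10

10


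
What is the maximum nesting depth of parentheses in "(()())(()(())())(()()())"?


Input: "(()())(()(())())(()()())"
Tracking depth:
  Position 0 '(': depth becomes 1
  Position 1 '(': depth becomes 2
  Position 2 ')': depth becomes 1
  Position 3 '(': depth becomes 2
  Position 4 ')': depth becomes 1
  Position 5 ')': depth becomes 0
  Position 6 '(': depth becomes 1
  Position 7 '(': depth becomes 2
  Position 8 ')': depth becomes 1
  Position 9 '(': depth becomes 2
  Position 10 '(': depth becomes 3
  Position 11 ')': depth becomes 2
  Position 12 ')': depth becomes 1
  Position 13 '(': depth becomes 2
  Position 14 ')': depth becomes 1
  Position 15 ')': depth becomes 0
  Position 16 '(': depth becomes 1
  Position 17 '(': depth becomes 2
  Position 18 ')': depth becomes 1
  Position 19 '(': depth becomes 2
  Position 20 ')': depth becomes 1
  Position 21 '(': depth becomes 2
  Position 22 ')': depth becomes 1
  Position 23 ')': depth becomes 0
Maximum depth reached: 3

3


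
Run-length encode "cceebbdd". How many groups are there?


Input: cceebbdd
Scanning for consecutive runs:
  Group 1: 'c' x 2 (positions 0-1)
  Group 2: 'e' x 2 (positions 2-3)
  Group 3: 'b' x 2 (positions 4-5)
  Group 4: 'd' x 2 (positions 6-7)
Total groups: 4

4


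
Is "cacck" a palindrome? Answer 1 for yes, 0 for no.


Input: cacck
Reversed: kccac
  Compare pos 0 ('c') with pos 4 ('k'): MISMATCH
  Compare pos 1 ('a') with pos 3 ('c'): MISMATCH
Result: not a palindrome

0


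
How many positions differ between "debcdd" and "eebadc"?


Comparing "debcdd" and "eebadc" position by position:
  Position 0: 'd' vs 'e' => DIFFER
  Position 1: 'e' vs 'e' => same
  Position 2: 'b' vs 'b' => same
  Position 3: 'c' vs 'a' => DIFFER
  Position 4: 'd' vs 'd' => same
  Position 5: 'd' vs 'c' => DIFFER
Positions that differ: 3

3


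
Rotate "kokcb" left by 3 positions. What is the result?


Input: "kokcb", rotate left by 3
First 3 characters: "kok"
Remaining characters: "cb"
Concatenate remaining + first: "cb" + "kok" = "cbkok"

cbkok


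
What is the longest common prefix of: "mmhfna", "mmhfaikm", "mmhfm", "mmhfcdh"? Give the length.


Words: mmhfna, mmhfaikm, mmhfm, mmhfcdh
  Position 0: all 'm' => match
  Position 1: all 'm' => match
  Position 2: all 'h' => match
  Position 3: all 'f' => match
  Position 4: ('n', 'a', 'm', 'c') => mismatch, stop
LCP = "mmhf" (length 4)

4


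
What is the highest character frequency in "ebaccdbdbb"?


Input: ebaccdbdbb
Character counts:
  'a': 1
  'b': 4
  'c': 2
  'd': 2
  'e': 1
Maximum frequency: 4

4


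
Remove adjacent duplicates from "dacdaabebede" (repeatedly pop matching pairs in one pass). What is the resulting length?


Input: dacdaabebede
Stack-based adjacent duplicate removal:
  Read 'd': push. Stack: d
  Read 'a': push. Stack: da
  Read 'c': push. Stack: dac
  Read 'd': push. Stack: dacd
  Read 'a': push. Stack: dacda
  Read 'a': matches stack top 'a' => pop. Stack: dacd
  Read 'b': push. Stack: dacdb
  Read 'e': push. Stack: dacdbe
  Read 'b': push. Stack: dacdbeb
  Read 'e': push. Stack: dacdbebe
  Read 'd': push. Stack: dacdbebed
  Read 'e': push. Stack: dacdbebede
Final stack: "dacdbebede" (length 10)

10


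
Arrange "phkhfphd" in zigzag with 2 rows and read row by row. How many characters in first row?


Zigzag "phkhfphd" into 2 rows:
Placing characters:
  'p' => row 0
  'h' => row 1
  'k' => row 0
  'h' => row 1
  'f' => row 0
  'p' => row 1
  'h' => row 0
  'd' => row 1
Rows:
  Row 0: "pkfh"
  Row 1: "hhpd"
First row length: 4

4


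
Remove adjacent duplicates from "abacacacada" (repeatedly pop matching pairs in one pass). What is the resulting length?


Input: abacacacada
Stack-based adjacent duplicate removal:
  Read 'a': push. Stack: a
  Read 'b': push. Stack: ab
  Read 'a': push. Stack: aba
  Read 'c': push. Stack: abac
  Read 'a': push. Stack: abaca
  Read 'c': push. Stack: abacac
  Read 'a': push. Stack: abacaca
  Read 'c': push. Stack: abacacac
  Read 'a': push. Stack: abacacaca
  Read 'd': push. Stack: abacacacad
  Read 'a': push. Stack: abacacacada
Final stack: "abacacacada" (length 11)

11


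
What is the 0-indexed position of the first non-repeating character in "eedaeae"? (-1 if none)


Input: eedaeae
Character frequencies:
  'a': 2
  'd': 1
  'e': 4
Scanning left to right for freq == 1:
  Position 0 ('e'): freq=4, skip
  Position 1 ('e'): freq=4, skip
  Position 2 ('d'): unique! => answer = 2

2


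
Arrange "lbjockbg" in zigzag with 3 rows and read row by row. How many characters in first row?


Zigzag "lbjockbg" into 3 rows:
Placing characters:
  'l' => row 0
  'b' => row 1
  'j' => row 2
  'o' => row 1
  'c' => row 0
  'k' => row 1
  'b' => row 2
  'g' => row 1
Rows:
  Row 0: "lc"
  Row 1: "bokg"
  Row 2: "jb"
First row length: 2

2


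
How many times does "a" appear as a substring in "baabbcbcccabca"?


Searching for "a" in "baabbcbcccabca"
Scanning each position:
  Position 0: "b" => no
  Position 1: "a" => MATCH
  Position 2: "a" => MATCH
  Position 3: "b" => no
  Position 4: "b" => no
  Position 5: "c" => no
  Position 6: "b" => no
  Position 7: "c" => no
  Position 8: "c" => no
  Position 9: "c" => no
  Position 10: "a" => MATCH
  Position 11: "b" => no
  Position 12: "c" => no
  Position 13: "a" => MATCH
Total occurrences: 4

4


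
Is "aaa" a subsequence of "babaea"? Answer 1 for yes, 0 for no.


Check if "aaa" is a subsequence of "babaea"
Greedy scan:
  Position 0 ('b'): no match needed
  Position 1 ('a'): matches sub[0] = 'a'
  Position 2 ('b'): no match needed
  Position 3 ('a'): matches sub[1] = 'a'
  Position 4 ('e'): no match needed
  Position 5 ('a'): matches sub[2] = 'a'
All 3 characters matched => is a subsequence

1


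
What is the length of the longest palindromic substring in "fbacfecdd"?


Input: "fbacfecdd"
Checking substrings for palindromes:
  [7:9] "dd" (len 2) => palindrome
Longest palindromic substring: "dd" with length 2

2


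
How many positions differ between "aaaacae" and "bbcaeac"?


Comparing "aaaacae" and "bbcaeac" position by position:
  Position 0: 'a' vs 'b' => DIFFER
  Position 1: 'a' vs 'b' => DIFFER
  Position 2: 'a' vs 'c' => DIFFER
  Position 3: 'a' vs 'a' => same
  Position 4: 'c' vs 'e' => DIFFER
  Position 5: 'a' vs 'a' => same
  Position 6: 'e' vs 'c' => DIFFER
Positions that differ: 5

5


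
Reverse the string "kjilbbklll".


Input: kjilbbklll
Reading characters right to left:
  Position 9: 'l'
  Position 8: 'l'
  Position 7: 'l'
  Position 6: 'k'
  Position 5: 'b'
  Position 4: 'b'
  Position 3: 'l'
  Position 2: 'i'
  Position 1: 'j'
  Position 0: 'k'
Reversed: lllkbblijk

lllkbblijk


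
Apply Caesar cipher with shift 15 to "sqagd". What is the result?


Caesar cipher: shift "sqagd" by 15
  's' (pos 18) + 15 = pos 7 = 'h'
  'q' (pos 16) + 15 = pos 5 = 'f'
  'a' (pos 0) + 15 = pos 15 = 'p'
  'g' (pos 6) + 15 = pos 21 = 'v'
  'd' (pos 3) + 15 = pos 18 = 's'
Result: hfpvs

hfpvs


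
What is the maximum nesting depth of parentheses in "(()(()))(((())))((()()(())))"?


Input: "(()(()))(((())))((()()(())))"
Tracking depth:
  Position 0 '(': depth becomes 1
  Position 1 '(': depth becomes 2
  Position 2 ')': depth becomes 1
  Position 3 '(': depth becomes 2
  Position 4 '(': depth becomes 3
  Position 5 ')': depth becomes 2
  Position 6 ')': depth becomes 1
  Position 7 ')': depth becomes 0
  Position 8 '(': depth becomes 1
  Position 9 '(': depth becomes 2
  Position 10 '(': depth becomes 3
  Position 11 '(': depth becomes 4
  Position 12 ')': depth becomes 3
  Position 13 ')': depth becomes 2
  Position 14 ')': depth becomes 1
  Position 15 ')': depth becomes 0
  Position 16 '(': depth becomes 1
  Position 17 '(': depth becomes 2
  Position 18 '(': depth becomes 3
  Position 19 ')': depth becomes 2
  Position 20 '(': depth becomes 3
  Position 21 ')': depth becomes 2
  Position 22 '(': depth becomes 3
  Position 23 '(': depth becomes 4
  Position 24 ')': depth becomes 3
  Position 25 ')': depth becomes 2
  Position 26 ')': depth becomes 1
  Position 27 ')': depth becomes 0
Maximum depth reached: 4

4


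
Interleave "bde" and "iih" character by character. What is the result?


Interleaving "bde" and "iih":
  Position 0: 'b' from first, 'i' from second => "bi"
  Position 1: 'd' from first, 'i' from second => "di"
  Position 2: 'e' from first, 'h' from second => "eh"
Result: bidieh

bidieh


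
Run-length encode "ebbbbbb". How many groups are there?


Input: ebbbbbb
Scanning for consecutive runs:
  Group 1: 'e' x 1 (positions 0-0)
  Group 2: 'b' x 6 (positions 1-6)
Total groups: 2

2


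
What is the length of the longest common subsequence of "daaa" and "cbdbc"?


LCS of "daaa" and "cbdbc"
DP table:
           c    b    d    b    c
      0    0    0    0    0    0
  d   0    0    0    1    1    1
  a   0    0    0    1    1    1
  a   0    0    0    1    1    1
  a   0    0    0    1    1    1
LCS length = dp[4][5] = 1

1


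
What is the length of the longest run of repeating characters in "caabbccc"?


Input: "caabbccc"
Scanning for longest run:
  Position 1 ('a'): new char, reset run to 1
  Position 2 ('a'): continues run of 'a', length=2
  Position 3 ('b'): new char, reset run to 1
  Position 4 ('b'): continues run of 'b', length=2
  Position 5 ('c'): new char, reset run to 1
  Position 6 ('c'): continues run of 'c', length=2
  Position 7 ('c'): continues run of 'c', length=3
Longest run: 'c' with length 3

3


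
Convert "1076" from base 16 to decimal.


Input: "1076" in base 16
Positional expansion:
  Digit '1' (value 1) x 16^3 = 4096
  Digit '0' (value 0) x 16^2 = 0
  Digit '7' (value 7) x 16^1 = 112
  Digit '6' (value 6) x 16^0 = 6
Sum = 4214

4214


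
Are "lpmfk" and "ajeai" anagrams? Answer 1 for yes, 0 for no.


Strings: "lpmfk", "ajeai"
Sorted first:  fklmp
Sorted second: aaeij
Differ at position 0: 'f' vs 'a' => not anagrams

0


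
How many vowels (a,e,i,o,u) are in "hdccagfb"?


Input: hdccagfb
Checking each character:
  'h' at position 0: consonant
  'd' at position 1: consonant
  'c' at position 2: consonant
  'c' at position 3: consonant
  'a' at position 4: vowel (running total: 1)
  'g' at position 5: consonant
  'f' at position 6: consonant
  'b' at position 7: consonant
Total vowels: 1

1


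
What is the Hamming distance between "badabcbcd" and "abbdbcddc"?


Comparing "badabcbcd" and "abbdbcddc" position by position:
  Position 0: 'b' vs 'a' => differ
  Position 1: 'a' vs 'b' => differ
  Position 2: 'd' vs 'b' => differ
  Position 3: 'a' vs 'd' => differ
  Position 4: 'b' vs 'b' => same
  Position 5: 'c' vs 'c' => same
  Position 6: 'b' vs 'd' => differ
  Position 7: 'c' vs 'd' => differ
  Position 8: 'd' vs 'c' => differ
Total differences (Hamming distance): 7

7


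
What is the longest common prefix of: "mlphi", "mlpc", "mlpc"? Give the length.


Words: mlphi, mlpc, mlpc
  Position 0: all 'm' => match
  Position 1: all 'l' => match
  Position 2: all 'p' => match
  Position 3: ('h', 'c', 'c') => mismatch, stop
LCP = "mlp" (length 3)

3


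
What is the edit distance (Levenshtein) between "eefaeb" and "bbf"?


Computing edit distance: "eefaeb" -> "bbf"
DP table:
           b    b    f
      0    1    2    3
  e   1    1    2    3
  e   2    2    2    3
  f   3    3    3    2
  a   4    4    4    3
  e   5    5    5    4
  b   6    5    5    5
Edit distance = dp[6][3] = 5

5


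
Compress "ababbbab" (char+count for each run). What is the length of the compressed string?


Input: ababbbab
Runs:
  'a' x 1 => "a1"
  'b' x 1 => "b1"
  'a' x 1 => "a1"
  'b' x 3 => "b3"
  'a' x 1 => "a1"
  'b' x 1 => "b1"
Compressed: "a1b1a1b3a1b1"
Compressed length: 12

12


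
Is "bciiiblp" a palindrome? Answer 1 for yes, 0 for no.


Input: bciiiblp
Reversed: plbiiicb
  Compare pos 0 ('b') with pos 7 ('p'): MISMATCH
  Compare pos 1 ('c') with pos 6 ('l'): MISMATCH
  Compare pos 2 ('i') with pos 5 ('b'): MISMATCH
  Compare pos 3 ('i') with pos 4 ('i'): match
Result: not a palindrome

0


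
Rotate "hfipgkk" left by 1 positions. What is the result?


Input: "hfipgkk", rotate left by 1
First 1 characters: "h"
Remaining characters: "fipgkk"
Concatenate remaining + first: "fipgkk" + "h" = "fipgkkh"

fipgkkh


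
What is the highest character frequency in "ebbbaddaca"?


Input: ebbbaddaca
Character counts:
  'a': 3
  'b': 3
  'c': 1
  'd': 2
  'e': 1
Maximum frequency: 3

3


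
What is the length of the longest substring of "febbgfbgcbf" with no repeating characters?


Input: "febbgfbgcbf"
Sliding window (track last position of each char):
  Position 0 ('f'): window [0,0] length 1 -- new best
  Position 1 ('e'): window [0,1] length 2 -- new best
  Position 2 ('b'): window [0,2] length 3 -- new best
  Position 3 ('b'): repeat (last at 2), move window start to 3
  Position 3 ('b'): window [3,3] length 1
  Position 4 ('g'): window [3,4] length 2
  Position 5 ('f'): window [3,5] length 3
  Position 6 ('b'): repeat (last at 3), move window start to 4
  Position 6 ('b'): window [4,6] length 3
  Position 7 ('g'): repeat (last at 4), move window start to 5
  Position 7 ('g'): window [5,7] length 3
  Position 8 ('c'): window [5,8] length 4 -- new best
  Position 9 ('b'): repeat (last at 6), move window start to 7
  Position 9 ('b'): window [7,9] length 3
  Position 10 ('f'): window [7,10] length 4
Longest substring with no repeats: "fbgc" with length 4

4


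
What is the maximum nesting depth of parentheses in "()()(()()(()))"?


Input: "()()(()()(()))"
Tracking depth:
  Position 0 '(': depth becomes 1
  Position 1 ')': depth becomes 0
  Position 2 '(': depth becomes 1
  Position 3 ')': depth becomes 0
  Position 4 '(': depth becomes 1
  Position 5 '(': depth becomes 2
  Position 6 ')': depth becomes 1
  Position 7 '(': depth becomes 2
  Position 8 ')': depth becomes 1
  Position 9 '(': depth becomes 2
  Position 10 '(': depth becomes 3
  Position 11 ')': depth becomes 2
  Position 12 ')': depth becomes 1
  Position 13 ')': depth becomes 0
Maximum depth reached: 3

3


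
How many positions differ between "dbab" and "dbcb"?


Comparing "dbab" and "dbcb" position by position:
  Position 0: 'd' vs 'd' => same
  Position 1: 'b' vs 'b' => same
  Position 2: 'a' vs 'c' => DIFFER
  Position 3: 'b' vs 'b' => same
Positions that differ: 1

1
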